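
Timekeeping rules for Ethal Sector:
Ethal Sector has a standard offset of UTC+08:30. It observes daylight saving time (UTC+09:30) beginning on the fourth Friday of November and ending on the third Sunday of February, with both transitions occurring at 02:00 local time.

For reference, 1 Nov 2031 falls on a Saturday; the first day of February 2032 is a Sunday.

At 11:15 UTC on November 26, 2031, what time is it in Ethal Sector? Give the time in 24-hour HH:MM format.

1 November 2031 is a Saturday, so the first Friday is November 7 and the fourth is November 28.
1 February 2032 is a Sunday, so the first Sunday is February 1 and the third is February 15.
At the standard offset (UTC+08:30), 11:15 UTC + 8h30m = 19:45 Ethal Sector standard time.
The standard-time date in Ethal Sector, November 26, 2031, is outside the daylight-saving period (28 November 2031 – 15 February 2032), so Ethal Sector is on standard time, UTC+08:30.
11:15 UTC + 8h30m = 19:45 local.

19:45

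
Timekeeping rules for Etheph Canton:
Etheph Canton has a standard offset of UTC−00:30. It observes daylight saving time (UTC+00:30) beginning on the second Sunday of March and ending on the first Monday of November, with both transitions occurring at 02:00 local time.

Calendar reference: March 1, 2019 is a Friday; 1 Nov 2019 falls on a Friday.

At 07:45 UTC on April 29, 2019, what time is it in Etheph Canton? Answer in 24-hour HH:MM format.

1 March 2019 is a Friday, so the first Sunday is March 3 and the second is March 10.
1 November 2019 is a Friday, so the first Monday is November 4.
At the standard offset (UTC−00:30), 07:45 UTC − 0h30m = 07:15 Etheph Canton standard time.
The standard-time date in Etheph Canton, April 29, 2019, falls between 10 March and 4 November, so daylight saving is in effect and Etheph Canton is at UTC+00:30.
07:45 UTC + 0h30m = 08:15 local.

08:15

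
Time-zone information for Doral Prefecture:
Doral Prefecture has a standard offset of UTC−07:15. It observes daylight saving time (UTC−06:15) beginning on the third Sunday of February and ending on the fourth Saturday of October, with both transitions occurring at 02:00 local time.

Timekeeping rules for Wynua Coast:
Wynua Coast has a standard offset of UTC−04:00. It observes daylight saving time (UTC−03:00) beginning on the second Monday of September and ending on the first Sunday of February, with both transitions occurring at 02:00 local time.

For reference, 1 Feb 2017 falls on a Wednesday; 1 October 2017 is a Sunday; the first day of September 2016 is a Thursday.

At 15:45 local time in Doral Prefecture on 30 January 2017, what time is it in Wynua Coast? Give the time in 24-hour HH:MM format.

20:00

1 February 2017 is a Wednesday, so the first Sunday is February 5 and the third is February 19.
1 October 2017 is a Sunday, so the first Saturday is October 7 and the fourth is October 28.
Daylight saving runs 19 February – 28 October; 30 January 2017 is outside that window, so Doral Prefecture is on standard time at UTC−07:15.
15:45 Doral Prefecture + 7h15m = 23:00 UTC.
1 September 2016 is a Thursday, so the first Monday is September 5 and the second is September 12.
1 February 2017 is a Wednesday, so the first Sunday is February 5.
At the standard offset (UTC−04:00), 23:00 UTC − 4h = 19:00 Wynua Coast standard time.
The standard-time date in Wynua Coast, 30 January 2017, falls between 12 September 2016 and 5 February 2017, so daylight saving is in effect and Wynua Coast is at UTC−03:00.
23:00 UTC − 3h = 20:00 Wynua Coast.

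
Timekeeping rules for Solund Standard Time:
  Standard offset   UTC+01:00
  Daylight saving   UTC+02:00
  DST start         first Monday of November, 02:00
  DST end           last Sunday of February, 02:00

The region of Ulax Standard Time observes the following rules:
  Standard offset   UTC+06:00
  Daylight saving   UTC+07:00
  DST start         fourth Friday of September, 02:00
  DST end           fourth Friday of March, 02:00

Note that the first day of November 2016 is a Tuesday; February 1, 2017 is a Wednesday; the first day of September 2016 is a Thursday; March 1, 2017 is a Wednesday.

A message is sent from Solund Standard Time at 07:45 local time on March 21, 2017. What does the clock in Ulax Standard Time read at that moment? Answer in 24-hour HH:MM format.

13:45

1 November 2016 is a Tuesday, so the first Monday is November 7.
1 February 2017 is a Wednesday, so Sundays fall on 5, 12, 19, 26; the last is February 26.
March 21, 2017 is outside the daylight-saving period (7 November 2016 – 26 February 2017), so Solund Standard Time is on standard time, UTC+01:00.
07:45 Solund Standard Time − 1h = 06:45 UTC.
1 September 2016 is a Thursday, so the first Friday is September 2 and the fourth is September 23.
1 March 2017 is a Wednesday, so the first Friday is March 3 and the fourth is March 24.
At the standard offset (UTC+06:00), 06:45 UTC + 6h = 12:45 Ulax Standard Time standard time.
The standard-time date in Ulax Standard Time, March 21, 2017, lies within the daylight-saving period (23 September 2016 – 24 March 2017), so Ulax Standard Time is on daylight time, UTC+07:00.
06:45 UTC + 7h = 13:45 Ulax Standard Time.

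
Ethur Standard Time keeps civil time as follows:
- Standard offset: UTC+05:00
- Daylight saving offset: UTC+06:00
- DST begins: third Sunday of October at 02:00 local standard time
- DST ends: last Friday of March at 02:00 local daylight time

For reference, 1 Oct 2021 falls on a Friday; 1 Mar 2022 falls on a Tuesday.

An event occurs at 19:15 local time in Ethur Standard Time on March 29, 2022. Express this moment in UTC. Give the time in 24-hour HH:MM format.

1 October 2021 is a Friday, so the first Sunday is October 3 and the third is October 17.
1 March 2022 is a Tuesday, so Fridays fall on 4, 11, 18, 25; the last is March 25.
March 29, 2022 is outside the daylight-saving period (17 October 2021 – 25 March 2022), so Ethur Standard Time is on standard time, UTC+05:00.
19:15 local − 5h = 14:15 UTC.

14:15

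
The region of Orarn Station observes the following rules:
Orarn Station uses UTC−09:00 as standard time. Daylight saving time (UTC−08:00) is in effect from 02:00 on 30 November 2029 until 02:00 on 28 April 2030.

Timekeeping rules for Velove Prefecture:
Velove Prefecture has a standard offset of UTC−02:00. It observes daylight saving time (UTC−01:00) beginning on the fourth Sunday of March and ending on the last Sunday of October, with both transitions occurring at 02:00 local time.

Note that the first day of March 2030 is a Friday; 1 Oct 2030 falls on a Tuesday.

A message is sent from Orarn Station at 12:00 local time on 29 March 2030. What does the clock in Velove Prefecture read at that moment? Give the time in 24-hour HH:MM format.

19:00

29 March 2030 lies within the daylight-saving period (30 November 2029 – 28 April 2030), so Orarn Station is on daylight time, UTC−08:00.
12:00 Orarn Station + 8h = 20:00 UTC.
1 March 2030 is a Friday, so the first Sunday is March 3 and the fourth is March 24.
1 October 2030 is a Tuesday, so Sundays fall on 6, 13, 20, 27; the last is October 27.
At the standard offset (UTC−02:00), 20:00 UTC − 2h = 18:00 Velove Prefecture standard time.
The standard-time date in Velove Prefecture, 29 March 2030, lies within the daylight-saving period (24 March – 27 October), so Velove Prefecture is on daylight time, UTC−01:00.
20:00 UTC − 1h = 19:00 Velove Prefecture.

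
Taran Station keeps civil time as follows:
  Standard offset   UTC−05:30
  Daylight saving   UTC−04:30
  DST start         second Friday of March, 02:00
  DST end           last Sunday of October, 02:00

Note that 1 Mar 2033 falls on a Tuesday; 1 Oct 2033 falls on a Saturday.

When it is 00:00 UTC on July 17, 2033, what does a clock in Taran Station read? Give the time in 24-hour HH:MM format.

19:30

1 March 2033 is a Tuesday, so the first Friday is March 4 and the second is March 11.
1 October 2033 is a Saturday, so Sundays fall on 2, 9, 16, 23, 30; the last is October 30.
At the standard offset (UTC−05:30), 00:00 UTC − 5h30m = 18:30 Taran Station standard time (rolling into the previous day, 16 July 2033).
The standard-time date in Taran Station, July 16, 2033, lies within the daylight-saving period (11 March – 30 October), so Taran Station is on daylight time, UTC−04:30.
00:00 UTC − 4h30m = 19:30 local (rolling into the previous day, 16 July 2033).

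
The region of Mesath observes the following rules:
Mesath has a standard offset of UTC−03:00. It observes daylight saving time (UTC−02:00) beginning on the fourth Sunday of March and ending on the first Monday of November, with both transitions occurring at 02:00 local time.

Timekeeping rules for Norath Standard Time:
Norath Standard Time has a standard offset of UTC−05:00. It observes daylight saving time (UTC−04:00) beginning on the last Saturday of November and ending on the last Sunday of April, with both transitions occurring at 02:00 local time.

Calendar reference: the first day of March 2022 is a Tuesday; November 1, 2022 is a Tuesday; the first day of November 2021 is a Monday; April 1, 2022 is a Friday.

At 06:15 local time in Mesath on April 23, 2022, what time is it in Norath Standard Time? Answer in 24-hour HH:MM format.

04:15

1 March 2022 is a Tuesday, so the first Sunday is March 6 and the fourth is March 27.
1 November 2022 is a Tuesday, so the first Monday is November 7.
April 23, 2022 falls between 27 March and 7 November, so daylight saving is in effect and Mesath is at UTC−02:00.
06:15 Mesath + 2h = 08:15 UTC.
1 November 2021 is a Monday, so Saturdays fall on 6, 13, 20, 27; the last is November 27.
1 April 2022 is a Friday, so Sundays fall on 3, 10, 17, 24; the last is April 24.
At the standard offset (UTC−05:00), 08:15 UTC − 5h = 03:15 Norath Standard Time standard time.
The standard-time date in Norath Standard Time, April 23, 2022, lies within the daylight-saving period (27 November 2021 – 24 April 2022), so Norath Standard Time is on daylight time, UTC−04:00.
08:15 UTC − 4h = 04:15 Norath Standard Time.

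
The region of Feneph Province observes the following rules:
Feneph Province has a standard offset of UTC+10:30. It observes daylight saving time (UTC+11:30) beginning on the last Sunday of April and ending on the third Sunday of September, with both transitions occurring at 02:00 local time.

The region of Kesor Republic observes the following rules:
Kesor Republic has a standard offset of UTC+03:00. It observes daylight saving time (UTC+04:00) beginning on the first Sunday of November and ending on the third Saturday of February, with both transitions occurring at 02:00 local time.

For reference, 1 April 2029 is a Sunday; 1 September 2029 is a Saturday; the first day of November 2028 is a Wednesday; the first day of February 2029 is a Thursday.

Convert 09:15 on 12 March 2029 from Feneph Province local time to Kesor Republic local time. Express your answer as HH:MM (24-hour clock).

01:45

1 April 2029 is a Sunday, so Sundays fall on 1, 8, 15, 22, 29; the last is April 29.
1 September 2029 is a Saturday, so the first Sunday is September 2 and the third is September 16.
12 March 2029 does not fall between 29 April and 16 September, so daylight saving is not in effect and Feneph Province is at UTC+10:30.
09:15 Feneph Province − 10h30m = 22:45 UTC (rolling into the previous day, 11 March 2029).
1 November 2028 is a Wednesday, so the first Sunday is November 5.
1 February 2029 is a Thursday, so the first Saturday is February 3 and the third is February 17.
At the standard offset (UTC+03:00), 22:45 UTC + 3h = 01:45 Kesor Republic standard time (rolling into the next day, 12 March 2029).
The standard-time date in Kesor Republic, 12 March 2029, is outside the daylight-saving period (5 November 2028 – 17 February 2029), so Kesor Republic is on standard time, UTC+03:00.
22:45 UTC + 3h = 01:45 Kesor Republic (rolling into the next day, 12 March 2029).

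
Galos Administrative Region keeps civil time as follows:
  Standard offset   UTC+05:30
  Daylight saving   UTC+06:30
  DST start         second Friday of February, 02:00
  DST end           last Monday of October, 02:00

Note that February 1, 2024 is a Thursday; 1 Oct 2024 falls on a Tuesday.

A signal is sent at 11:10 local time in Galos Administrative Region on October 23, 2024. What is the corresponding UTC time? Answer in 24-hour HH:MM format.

04:40

1 February 2024 is a Thursday, so the first Friday is February 2 and the second is February 9.
1 October 2024 is a Tuesday, so Mondays fall on 7, 14, 21, 28; the last is October 28.
Daylight saving runs 9 February – 28 October; October 23, 2024 is inside that window, so Galos Administrative Region is at UTC+06:30.
11:10 local − 6h30m = 04:40 UTC.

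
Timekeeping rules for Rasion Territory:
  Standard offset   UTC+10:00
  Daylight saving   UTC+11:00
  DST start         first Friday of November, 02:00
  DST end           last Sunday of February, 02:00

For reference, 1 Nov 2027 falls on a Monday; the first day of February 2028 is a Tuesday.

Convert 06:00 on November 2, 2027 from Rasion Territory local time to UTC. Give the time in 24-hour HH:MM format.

20:00

1 November 2027 is a Monday, so the first Friday is November 5.
1 February 2028 is a Tuesday, so Sundays fall on 6, 13, 20, 27; the last is February 27.
Daylight saving runs 5 November 2027 – 27 February 2028; November 2, 2027 is outside that window, so Rasion Territory is on standard time at UTC+10:00.
06:00 local − 10h = 20:00 UTC (rolling into the previous day, 1 November 2027).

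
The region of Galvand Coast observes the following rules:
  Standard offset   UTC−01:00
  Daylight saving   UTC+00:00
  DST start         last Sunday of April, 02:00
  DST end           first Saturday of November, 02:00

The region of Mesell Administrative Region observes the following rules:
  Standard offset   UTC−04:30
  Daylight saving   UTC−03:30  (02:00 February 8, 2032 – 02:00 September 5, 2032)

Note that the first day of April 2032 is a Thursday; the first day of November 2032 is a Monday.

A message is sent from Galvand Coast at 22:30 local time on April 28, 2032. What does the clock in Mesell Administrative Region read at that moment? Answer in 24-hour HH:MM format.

1 April 2032 is a Thursday, so Sundays fall on 4, 11, 18, 25; the last is April 25.
1 November 2032 is a Monday, so the first Saturday is November 6.
April 28, 2032 lies within the daylight-saving period (25 April – 6 November), so Galvand Coast is on daylight time, UTC+00:00.
22:30 Galvand Coast − 0h = 22:30 UTC.
At the standard offset (UTC−04:30), 22:30 UTC − 4h30m = 18:00 Mesell Administrative Region standard time.
The standard-time date in Mesell Administrative Region, April 28, 2032, falls between 8 February and 5 September, so daylight saving is in effect and Mesell Administrative Region is at UTC−03:30.
22:30 UTC − 3h30m = 19:00 Mesell Administrative Region.

19:00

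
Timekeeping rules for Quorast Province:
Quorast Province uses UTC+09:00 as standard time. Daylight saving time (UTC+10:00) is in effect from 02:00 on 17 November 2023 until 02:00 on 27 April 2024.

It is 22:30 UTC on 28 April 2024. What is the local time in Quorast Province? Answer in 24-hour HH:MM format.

07:30

At the standard offset (UTC+09:00), 22:30 UTC + 9h = 07:30 Quorast Province standard time (rolling into the next day, 29 April 2024).
The standard-time date in Quorast Province, 29 April 2024, does not fall between 17 November 2023 and 27 April 2024, so daylight saving is not in effect and Quorast Province is at UTC+09:00.
22:30 UTC + 9h = 07:30 local (rolling into the next day, 29 April 2024).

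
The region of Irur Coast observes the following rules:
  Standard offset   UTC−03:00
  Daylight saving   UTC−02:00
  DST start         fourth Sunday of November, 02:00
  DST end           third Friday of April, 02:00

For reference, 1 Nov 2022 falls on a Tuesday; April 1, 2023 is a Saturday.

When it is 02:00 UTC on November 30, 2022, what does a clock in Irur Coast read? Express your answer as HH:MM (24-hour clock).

1 November 2022 is a Tuesday, so the first Sunday is November 6 and the fourth is November 27.
1 April 2023 is a Saturday, so the first Friday is April 7 and the third is April 21.
At the standard offset (UTC−03:00), 02:00 UTC − 3h = 23:00 Irur Coast standard time (rolling into the previous day, 29 November 2022).
The standard-time date in Irur Coast, November 29, 2022, lies within the daylight-saving period (27 November 2022 – 21 April 2023), so Irur Coast is on daylight time, UTC−02:00.
02:00 UTC − 2h = 00:00 local.

00:00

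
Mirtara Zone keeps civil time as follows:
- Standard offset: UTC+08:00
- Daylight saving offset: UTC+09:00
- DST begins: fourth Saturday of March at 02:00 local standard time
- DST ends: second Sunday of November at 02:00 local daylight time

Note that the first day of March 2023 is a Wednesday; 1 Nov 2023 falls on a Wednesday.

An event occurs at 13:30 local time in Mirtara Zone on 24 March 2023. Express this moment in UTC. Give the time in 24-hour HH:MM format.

1 March 2023 is a Wednesday, so the first Saturday is March 4 and the fourth is March 25.
1 November 2023 is a Wednesday, so the first Sunday is November 5 and the second is November 12.
24 March 2023 is outside the daylight-saving period (25 March – 12 November), so Mirtara Zone is on standard time, UTC+08:00.
13:30 local − 8h = 05:30 UTC.

05:30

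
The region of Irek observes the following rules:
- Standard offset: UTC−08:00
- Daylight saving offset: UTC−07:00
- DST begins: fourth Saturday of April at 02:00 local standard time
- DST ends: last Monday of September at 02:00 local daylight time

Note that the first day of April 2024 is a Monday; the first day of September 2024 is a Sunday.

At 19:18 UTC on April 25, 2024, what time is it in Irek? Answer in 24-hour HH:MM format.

1 April 2024 is a Monday, so the first Saturday is April 6 and the fourth is April 27.
1 September 2024 is a Sunday, so Mondays fall on 2, 9, 16, 23, 30; the last is September 30.
At the standard offset (UTC−08:00), 19:18 UTC − 8h = 11:18 Irek standard time.
Daylight saving runs 27 April – 30 September; the standard-time date in Irek, April 25, 2024, is outside that window, so Irek is on standard time at UTC−08:00.
19:18 UTC − 8h = 11:18 local.

11:18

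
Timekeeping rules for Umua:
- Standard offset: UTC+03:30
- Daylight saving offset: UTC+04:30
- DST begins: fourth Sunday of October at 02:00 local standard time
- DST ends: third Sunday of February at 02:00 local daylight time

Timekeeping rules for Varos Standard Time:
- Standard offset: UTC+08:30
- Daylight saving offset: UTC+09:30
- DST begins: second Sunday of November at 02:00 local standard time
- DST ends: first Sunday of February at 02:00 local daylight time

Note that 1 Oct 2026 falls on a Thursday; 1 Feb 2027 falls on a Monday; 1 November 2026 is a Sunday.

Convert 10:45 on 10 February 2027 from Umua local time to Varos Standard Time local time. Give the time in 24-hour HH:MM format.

1 October 2026 is a Thursday, so the first Sunday is October 4 and the fourth is October 25.
1 February 2027 is a Monday, so the first Sunday is February 7 and the third is February 21.
Daylight saving runs 25 October 2026 – 21 February 2027; 10 February 2027 is inside that window, so Umua is at UTC+04:30.
10:45 Umua − 4h30m = 06:15 UTC.
1 November 2026 is a Sunday, so the first Sunday is November 1 and the second is November 8.
1 February 2027 is a Monday, so the first Sunday is February 7.
At the standard offset (UTC+08:30), 06:15 UTC + 8h30m = 14:45 Varos Standard Time standard time.
The standard-time date in Varos Standard Time, 10 February 2027, is outside the daylight-saving period (8 November 2026 – 7 February 2027), so Varos Standard Time is on standard time, UTC+08:30.
06:15 UTC + 8h30m = 14:45 Varos Standard Time.

14:45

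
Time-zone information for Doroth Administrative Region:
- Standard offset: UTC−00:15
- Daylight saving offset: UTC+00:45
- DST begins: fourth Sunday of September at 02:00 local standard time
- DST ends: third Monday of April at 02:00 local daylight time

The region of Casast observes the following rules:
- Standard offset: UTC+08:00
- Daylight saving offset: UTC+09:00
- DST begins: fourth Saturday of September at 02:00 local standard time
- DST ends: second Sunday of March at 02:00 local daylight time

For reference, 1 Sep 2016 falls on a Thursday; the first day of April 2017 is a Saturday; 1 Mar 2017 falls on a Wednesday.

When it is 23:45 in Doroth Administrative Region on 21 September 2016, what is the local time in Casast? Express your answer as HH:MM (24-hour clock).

08:00

1 September 2016 is a Thursday, so the first Sunday is September 4 and the fourth is September 25.
1 April 2017 is a Saturday, so the first Monday is April 3 and the third is April 17.
21 September 2016 does not fall between 25 September 2016 and 17 April 2017, so daylight saving is not in effect and Doroth Administrative Region is at UTC−00:15.
23:45 Doroth Administrative Region + 0h15m = 00:00 UTC (rolling into the next day, 22 September 2016).
1 September 2016 is a Thursday, so the first Saturday is September 3 and the fourth is September 24.
1 March 2017 is a Wednesday, so the first Sunday is March 5 and the second is March 12.
At the standard offset (UTC+08:00), 00:00 UTC + 8h = 08:00 Casast standard time.
The standard-time date in Casast, 22 September 2016, does not fall between 24 September 2016 and 12 March 2017, so daylight saving is not in effect and Casast is at UTC+08:00.
00:00 UTC + 8h = 08:00 Casast.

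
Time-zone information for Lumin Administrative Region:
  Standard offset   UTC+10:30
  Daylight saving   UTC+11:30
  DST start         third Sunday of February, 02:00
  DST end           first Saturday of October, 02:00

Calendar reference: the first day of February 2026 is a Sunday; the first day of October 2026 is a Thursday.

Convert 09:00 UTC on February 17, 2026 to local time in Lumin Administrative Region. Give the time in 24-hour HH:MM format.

1 February 2026 is a Sunday, so the first Sunday is February 1 and the third is February 15.
1 October 2026 is a Thursday, so the first Saturday is October 3.
At the standard offset (UTC+10:30), 09:00 UTC + 10h30m = 19:30 Lumin Administrative Region standard time.
The standard-time date in Lumin Administrative Region, February 17, 2026, falls between 15 February and 3 October, so daylight saving is in effect and Lumin Administrative Region is at UTC+11:30.
09:00 UTC + 11h30m = 20:30 local.

20:30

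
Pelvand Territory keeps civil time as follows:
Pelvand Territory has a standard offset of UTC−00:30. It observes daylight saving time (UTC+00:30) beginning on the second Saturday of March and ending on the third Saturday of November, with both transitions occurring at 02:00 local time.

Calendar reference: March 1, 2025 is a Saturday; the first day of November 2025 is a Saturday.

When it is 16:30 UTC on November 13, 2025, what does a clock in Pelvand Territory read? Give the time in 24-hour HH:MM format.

17:00

1 March 2025 is a Saturday, so the first Saturday is March 1 and the second is March 8.
1 November 2025 is a Saturday, so the first Saturday is November 1 and the third is November 15.
At the standard offset (UTC−00:30), 16:30 UTC − 0h30m = 16:00 Pelvand Territory standard time.
The standard-time date in Pelvand Territory, November 13, 2025, falls between 8 March and 15 November, so daylight saving is in effect and Pelvand Territory is at UTC+00:30.
16:30 UTC + 0h30m = 17:00 local.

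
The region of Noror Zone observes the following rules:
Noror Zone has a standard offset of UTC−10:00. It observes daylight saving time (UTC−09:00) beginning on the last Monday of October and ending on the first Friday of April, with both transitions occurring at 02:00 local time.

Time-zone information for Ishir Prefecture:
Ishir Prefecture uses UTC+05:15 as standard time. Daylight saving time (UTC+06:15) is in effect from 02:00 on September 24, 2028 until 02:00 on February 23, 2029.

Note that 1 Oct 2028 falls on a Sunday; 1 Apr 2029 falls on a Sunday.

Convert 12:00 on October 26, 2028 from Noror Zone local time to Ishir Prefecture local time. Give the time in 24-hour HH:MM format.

04:15

1 October 2028 is a Sunday, so Mondays fall on 2, 9, 16, 23, 30; the last is October 30.
1 April 2029 is a Sunday, so the first Friday is April 6.
October 26, 2028 does not fall between 30 October 2028 and 6 April 2029, so daylight saving is not in effect and Noror Zone is at UTC−10:00.
12:00 Noror Zone + 10h = 22:00 UTC.
At the standard offset (UTC+05:15), 22:00 UTC + 5h15m = 03:15 Ishir Prefecture standard time (rolling into the next day, 27 October 2028).
Daylight saving runs 24 September 2028 – 23 February 2029; the standard-time date in Ishir Prefecture, October 27, 2028, is inside that window, so Ishir Prefecture is at UTC+06:15.
22:00 UTC + 6h15m = 04:15 Ishir Prefecture (rolling into the next day, 27 October 2028).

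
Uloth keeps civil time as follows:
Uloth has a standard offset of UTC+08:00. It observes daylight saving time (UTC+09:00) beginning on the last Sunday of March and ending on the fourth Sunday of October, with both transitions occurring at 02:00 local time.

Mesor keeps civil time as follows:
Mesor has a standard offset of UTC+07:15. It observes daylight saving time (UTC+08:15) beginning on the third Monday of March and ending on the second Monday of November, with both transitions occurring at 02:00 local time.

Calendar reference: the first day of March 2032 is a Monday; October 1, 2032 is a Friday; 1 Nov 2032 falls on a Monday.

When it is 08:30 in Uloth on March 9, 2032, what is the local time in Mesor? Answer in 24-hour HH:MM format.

1 March 2032 is a Monday, so Sundays fall on 7, 14, 21, 28; the last is March 28.
1 October 2032 is a Friday, so the first Sunday is October 3 and the fourth is October 24.
March 9, 2032 is outside the daylight-saving period (28 March – 24 October), so Uloth is on standard time, UTC+08:00.
08:30 Uloth − 8h = 00:30 UTC.
1 March 2032 is a Monday, so the first Monday is March 1 and the third is March 15.
1 November 2032 is a Monday, so the first Monday is November 1 and the second is November 8.
At the standard offset (UTC+07:15), 00:30 UTC + 7h15m = 07:45 Mesor standard time.
Daylight saving runs 15 March – 8 November; the standard-time date in Mesor, March 9, 2032, is outside that window, so Mesor is on standard time at UTC+07:15.
00:30 UTC + 7h15m = 07:45 Mesor.

07:45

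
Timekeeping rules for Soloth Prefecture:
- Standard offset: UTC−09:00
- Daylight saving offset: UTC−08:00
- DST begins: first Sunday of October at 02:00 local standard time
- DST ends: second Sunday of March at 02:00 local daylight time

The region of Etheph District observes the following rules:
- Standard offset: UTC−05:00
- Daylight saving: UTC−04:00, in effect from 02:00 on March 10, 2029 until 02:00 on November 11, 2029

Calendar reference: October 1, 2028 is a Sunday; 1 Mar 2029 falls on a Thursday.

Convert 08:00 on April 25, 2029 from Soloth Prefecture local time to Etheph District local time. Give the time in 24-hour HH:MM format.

13:00

1 October 2028 is a Sunday, so the first Sunday is October 1.
1 March 2029 is a Thursday, so the first Sunday is March 4 and the second is March 11.
Daylight saving runs 1 October 2028 – 11 March 2029; April 25, 2029 is outside that window, so Soloth Prefecture is on standard time at UTC−09:00.
08:00 Soloth Prefecture + 9h = 17:00 UTC.
At the standard offset (UTC−05:00), 17:00 UTC − 5h = 12:00 Etheph District standard time.
Daylight saving runs 10 March – 11 November; the standard-time date in Etheph District, April 25, 2029, is inside that window, so Etheph District is at UTC−04:00.
17:00 UTC − 4h = 13:00 Etheph District.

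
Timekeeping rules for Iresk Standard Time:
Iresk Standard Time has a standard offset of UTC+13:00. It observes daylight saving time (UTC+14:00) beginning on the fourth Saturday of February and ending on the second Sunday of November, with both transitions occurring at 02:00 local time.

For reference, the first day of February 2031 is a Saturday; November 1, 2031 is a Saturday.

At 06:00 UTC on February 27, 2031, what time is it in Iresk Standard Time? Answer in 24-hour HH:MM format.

1 February 2031 is a Saturday, so the first Saturday is February 1 and the fourth is February 22.
1 November 2031 is a Saturday, so the first Sunday is November 2 and the second is November 9.
At the standard offset (UTC+13:00), 06:00 UTC + 13h = 19:00 Iresk Standard Time standard time.
The standard-time date in Iresk Standard Time, February 27, 2031, lies within the daylight-saving period (22 February – 9 November), so Iresk Standard Time is on daylight time, UTC+14:00.
06:00 UTC + 14h = 20:00 local.

20:00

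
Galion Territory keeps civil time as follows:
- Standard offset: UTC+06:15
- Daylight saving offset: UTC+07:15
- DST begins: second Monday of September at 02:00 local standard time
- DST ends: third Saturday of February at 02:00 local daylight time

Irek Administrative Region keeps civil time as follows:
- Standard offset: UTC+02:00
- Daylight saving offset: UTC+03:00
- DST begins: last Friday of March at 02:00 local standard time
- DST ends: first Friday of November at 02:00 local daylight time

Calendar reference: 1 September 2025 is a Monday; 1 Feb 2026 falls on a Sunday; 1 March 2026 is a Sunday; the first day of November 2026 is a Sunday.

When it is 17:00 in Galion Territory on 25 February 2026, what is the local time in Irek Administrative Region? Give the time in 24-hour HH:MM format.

12:45

1 September 2025 is a Monday, so the first Monday is September 1 and the second is September 8.
1 February 2026 is a Sunday, so the first Saturday is February 7 and the third is February 21.
25 February 2026 does not fall between 8 September 2025 and 21 February 2026, so daylight saving is not in effect and Galion Territory is at UTC+06:15.
17:00 Galion Territory − 6h15m = 10:45 UTC.
1 March 2026 is a Sunday, so Fridays fall on 6, 13, 20, 27; the last is March 27.
1 November 2026 is a Sunday, so the first Friday is November 6.
At the standard offset (UTC+02:00), 10:45 UTC + 2h = 12:45 Irek Administrative Region standard time.
Daylight saving runs 27 March – 6 November; the standard-time date in Irek Administrative Region, 25 February 2026, is outside that window, so Irek Administrative Region is on standard time at UTC+02:00.
10:45 UTC + 2h = 12:45 Irek Administrative Region.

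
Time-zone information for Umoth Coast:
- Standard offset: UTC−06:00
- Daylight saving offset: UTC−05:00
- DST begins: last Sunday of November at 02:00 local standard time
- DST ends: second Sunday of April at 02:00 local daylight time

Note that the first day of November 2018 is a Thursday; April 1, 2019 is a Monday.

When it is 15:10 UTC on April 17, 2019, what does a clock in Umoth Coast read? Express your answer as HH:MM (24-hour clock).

09:10

1 November 2018 is a Thursday, so Sundays fall on 4, 11, 18, 25; the last is November 25.
1 April 2019 is a Monday, so the first Sunday is April 7 and the second is April 14.
At the standard offset (UTC−06:00), 15:10 UTC − 6h = 09:10 Umoth Coast standard time.
The standard-time date in Umoth Coast, April 17, 2019, does not fall between 25 November 2018 and 14 April 2019, so daylight saving is not in effect and Umoth Coast is at UTC−06:00.
15:10 UTC − 6h = 09:10 local.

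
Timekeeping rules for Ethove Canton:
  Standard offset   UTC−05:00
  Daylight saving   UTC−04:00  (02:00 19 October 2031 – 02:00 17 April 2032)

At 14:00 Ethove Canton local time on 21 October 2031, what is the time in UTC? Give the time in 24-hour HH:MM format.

21 October 2031 lies within the daylight-saving period (19 October 2031 – 17 April 2032), so Ethove Canton is on daylight time, UTC−04:00.
14:00 local + 4h = 18:00 UTC.

18:00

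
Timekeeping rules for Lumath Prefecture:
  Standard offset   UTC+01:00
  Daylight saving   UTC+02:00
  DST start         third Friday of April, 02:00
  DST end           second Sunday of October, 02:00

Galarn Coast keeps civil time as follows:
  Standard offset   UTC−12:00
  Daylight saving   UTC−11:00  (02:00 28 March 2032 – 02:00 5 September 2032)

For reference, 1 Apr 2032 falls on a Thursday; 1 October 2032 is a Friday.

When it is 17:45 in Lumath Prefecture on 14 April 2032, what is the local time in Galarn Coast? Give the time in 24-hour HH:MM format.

05:45

1 April 2032 is a Thursday, so the first Friday is April 2 and the third is April 16.
1 October 2032 is a Friday, so the first Sunday is October 3 and the second is October 10.
14 April 2032 is outside the daylight-saving period (16 April – 10 October), so Lumath Prefecture is on standard time, UTC+01:00.
17:45 Lumath Prefecture − 1h = 16:45 UTC.
At the standard offset (UTC−12:00), 16:45 UTC − 12h = 04:45 Galarn Coast standard time.
The standard-time date in Galarn Coast, 14 April 2032, lies within the daylight-saving period (28 March – 5 September), so Galarn Coast is on daylight time, UTC−11:00.
16:45 UTC − 11h = 05:45 Galarn Coast.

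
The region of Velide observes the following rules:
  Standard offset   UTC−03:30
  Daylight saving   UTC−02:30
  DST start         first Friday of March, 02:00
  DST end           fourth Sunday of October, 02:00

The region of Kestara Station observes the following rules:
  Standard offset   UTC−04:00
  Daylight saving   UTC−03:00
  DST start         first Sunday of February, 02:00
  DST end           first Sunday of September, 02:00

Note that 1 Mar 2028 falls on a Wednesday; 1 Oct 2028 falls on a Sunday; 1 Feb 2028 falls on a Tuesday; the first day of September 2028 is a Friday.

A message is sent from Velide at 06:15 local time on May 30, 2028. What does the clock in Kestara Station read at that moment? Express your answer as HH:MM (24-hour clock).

1 March 2028 is a Wednesday, so the first Friday is March 3.
1 October 2028 is a Sunday, so the first Sunday is October 1 and the fourth is October 22.
May 30, 2028 falls between 3 March and 22 October, so daylight saving is in effect and Velide is at UTC−02:30.
06:15 Velide + 2h30m = 08:45 UTC.
1 February 2028 is a Tuesday, so the first Sunday is February 6.
1 September 2028 is a Friday, so the first Sunday is September 3.
At the standard offset (UTC−04:00), 08:45 UTC − 4h = 04:45 Kestara Station standard time.
The standard-time date in Kestara Station, May 30, 2028, lies within the daylight-saving period (6 February – 3 September), so Kestara Station is on daylight time, UTC−03:00.
08:45 UTC − 3h = 05:45 Kestara Station.

05:45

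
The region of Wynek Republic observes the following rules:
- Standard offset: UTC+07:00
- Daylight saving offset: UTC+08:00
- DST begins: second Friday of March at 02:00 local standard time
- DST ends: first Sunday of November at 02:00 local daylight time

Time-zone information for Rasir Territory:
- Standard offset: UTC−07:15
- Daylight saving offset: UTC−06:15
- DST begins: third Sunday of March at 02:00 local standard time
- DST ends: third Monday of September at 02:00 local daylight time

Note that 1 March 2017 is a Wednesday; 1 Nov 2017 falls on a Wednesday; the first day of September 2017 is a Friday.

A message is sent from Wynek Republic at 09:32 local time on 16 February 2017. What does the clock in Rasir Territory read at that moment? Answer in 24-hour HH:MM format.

19:17

1 March 2017 is a Wednesday, so the first Friday is March 3 and the second is March 10.
1 November 2017 is a Wednesday, so the first Sunday is November 5.
16 February 2017 does not fall between 10 March and 5 November, so daylight saving is not in effect and Wynek Republic is at UTC+07:00.
09:32 Wynek Republic − 7h = 02:32 UTC.
1 March 2017 is a Wednesday, so the first Sunday is March 5 and the third is March 19.
1 September 2017 is a Friday, so the first Monday is September 4 and the third is September 18.
At the standard offset (UTC−07:15), 02:32 UTC − 7h15m = 19:17 Rasir Territory standard time (rolling into the previous day, 15 February 2017).
Daylight saving runs 19 March – 18 September; the standard-time date in Rasir Territory, 15 February 2017, is outside that window, so Rasir Territory is on standard time at UTC−07:15.
02:32 UTC − 7h15m = 19:17 Rasir Territory (rolling into the previous day, 15 February 2017).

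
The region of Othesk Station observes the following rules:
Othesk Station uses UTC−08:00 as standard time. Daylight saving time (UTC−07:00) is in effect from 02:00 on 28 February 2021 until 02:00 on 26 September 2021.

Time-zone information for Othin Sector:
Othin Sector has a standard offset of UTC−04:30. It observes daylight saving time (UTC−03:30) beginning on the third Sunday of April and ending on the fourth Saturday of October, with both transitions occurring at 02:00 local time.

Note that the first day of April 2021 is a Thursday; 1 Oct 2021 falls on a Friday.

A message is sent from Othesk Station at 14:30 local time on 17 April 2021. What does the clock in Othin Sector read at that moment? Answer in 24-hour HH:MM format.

17:00

17 April 2021 lies within the daylight-saving period (28 February – 26 September), so Othesk Station is on daylight time, UTC−07:00.
14:30 Othesk Station + 7h = 21:30 UTC.
1 April 2021 is a Thursday, so the first Sunday is April 4 and the third is April 18.
1 October 2021 is a Friday, so the first Saturday is October 2 and the fourth is October 23.
At the standard offset (UTC−04:30), 21:30 UTC − 4h30m = 17:00 Othin Sector standard time.
The standard-time date in Othin Sector, 17 April 2021, is outside the daylight-saving period (18 April – 23 October), so Othin Sector is on standard time, UTC−04:30.
21:30 UTC − 4h30m = 17:00 Othin Sector.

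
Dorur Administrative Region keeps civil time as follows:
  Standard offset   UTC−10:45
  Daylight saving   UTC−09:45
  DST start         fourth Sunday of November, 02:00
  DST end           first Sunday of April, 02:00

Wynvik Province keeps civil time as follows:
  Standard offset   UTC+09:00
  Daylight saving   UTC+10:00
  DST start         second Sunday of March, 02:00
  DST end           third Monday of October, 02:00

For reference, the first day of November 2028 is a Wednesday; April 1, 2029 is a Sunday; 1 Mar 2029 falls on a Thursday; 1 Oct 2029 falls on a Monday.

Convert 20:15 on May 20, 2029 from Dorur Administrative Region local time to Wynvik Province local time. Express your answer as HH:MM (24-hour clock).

1 November 2028 is a Wednesday, so the first Sunday is November 5 and the fourth is November 26.
1 April 2029 is a Sunday, so the first Sunday is April 1.
May 20, 2029 is outside the daylight-saving period (26 November 2028 – 1 April 2029), so Dorur Administrative Region is on standard time, UTC−10:45.
20:15 Dorur Administrative Region + 10h45m = 07:00 UTC (rolling into the next day, 21 May 2029).
1 March 2029 is a Thursday, so the first Sunday is March 4 and the second is March 11.
1 October 2029 is a Monday, so the first Monday is October 1 and the third is October 15.
At the standard offset (UTC+09:00), 07:00 UTC + 9h = 16:00 Wynvik Province standard time.
The standard-time date in Wynvik Province, May 21, 2029, lies within the daylight-saving period (11 March – 15 October), so Wynvik Province is on daylight time, UTC+10:00.
07:00 UTC + 10h = 17:00 Wynvik Province.

17:00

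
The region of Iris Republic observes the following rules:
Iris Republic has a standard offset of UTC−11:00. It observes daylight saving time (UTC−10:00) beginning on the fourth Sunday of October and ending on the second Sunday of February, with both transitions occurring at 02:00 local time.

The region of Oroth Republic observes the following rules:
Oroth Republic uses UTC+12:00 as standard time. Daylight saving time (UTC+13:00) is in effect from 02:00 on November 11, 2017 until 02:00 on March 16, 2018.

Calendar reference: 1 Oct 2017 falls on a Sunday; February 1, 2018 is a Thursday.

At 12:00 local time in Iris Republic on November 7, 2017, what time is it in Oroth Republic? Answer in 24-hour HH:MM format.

10:00

1 October 2017 is a Sunday, so the first Sunday is October 1 and the fourth is October 22.
1 February 2018 is a Thursday, so the first Sunday is February 4 and the second is February 11.
November 7, 2017 lies within the daylight-saving period (22 October 2017 – 11 February 2018), so Iris Republic is on daylight time, UTC−10:00.
12:00 Iris Republic + 10h = 22:00 UTC.
At the standard offset (UTC+12:00), 22:00 UTC + 12h = 10:00 Oroth Republic standard time (rolling into the next day, 8 November 2017).
The standard-time date in Oroth Republic, November 8, 2017, is outside the daylight-saving period (11 November 2017 – 16 March 2018), so Oroth Republic is on standard time, UTC+12:00.
22:00 UTC + 12h = 10:00 Oroth Republic (rolling into the next day, 8 November 2017).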